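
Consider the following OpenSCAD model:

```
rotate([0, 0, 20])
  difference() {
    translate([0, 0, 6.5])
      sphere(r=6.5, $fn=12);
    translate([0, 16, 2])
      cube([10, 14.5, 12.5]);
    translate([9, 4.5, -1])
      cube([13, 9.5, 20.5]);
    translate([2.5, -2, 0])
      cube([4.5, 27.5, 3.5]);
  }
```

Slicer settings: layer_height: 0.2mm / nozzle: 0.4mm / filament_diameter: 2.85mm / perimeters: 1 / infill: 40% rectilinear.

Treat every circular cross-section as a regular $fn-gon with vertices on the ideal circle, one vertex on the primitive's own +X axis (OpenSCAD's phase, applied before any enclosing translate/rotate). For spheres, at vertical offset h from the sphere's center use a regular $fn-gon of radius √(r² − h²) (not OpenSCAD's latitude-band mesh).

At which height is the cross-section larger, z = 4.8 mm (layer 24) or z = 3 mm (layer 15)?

layer 24 (z = 4.8 mm)

Layer 24 (z = 4.8): the r=6.5 sphere slices to a regular 12-gon of circumradius 6.274 (√(r²−h²) with h=1.7 from center) (area = (12/2)·6.274²·sin(360°/12) = 118.08 mm²); the cube at (0, 16) (footprint 10×14.5) is included at this height (area 145.00 mm²); the cube at (9, 4.5) (footprint 13×9.5) is included at this height (area 123.50 mm²); the cube at (2.5, -2) does not reach this height (z outside [0, 3.5]); Taking the first minus the rest: starting from the r=6.5 sphere (118.08 mm²), the 10×14.5 cube at (0, 16) misses the remaining region (no effect); the 13×9.5 cube at (9, 4.5) misses the remaining region (no effect) — area = 118.08 mm²; (whole slice rotated 20° about Z — lengths, areas and connectivity unchanged). So its area = 118.08 mm². Layer 15 (z = 3): the r=6.5 sphere slices to a regular 12-gon of circumradius 5.477 (√(r²−h²) with h=3.5 from center) (area = (12/2)·5.477²·sin(360°/12) = 90.00 mm²); the cube at (0, 16) (footprint 10×14.5) is included at this height (area 145.00 mm²); the 13×9.5 cube at (9, 4.5) contributes its full rectangle (area 123.50 mm²); the cube at (2.5, -2) (footprint 4.5×27.5) is included at this height (area 123.75 mm²); Subtracting the remaining from the first: starting from the r=6.5 sphere (90.00 mm²), the 10×14.5 cube at (0, 16) misses the remaining region (no effect); the 13×9.5 cube at (9, 4.5) misses the remaining region (no effect); the 4.5×27.5 cube at (2.5, -2) partially overlaps it — only the 15.06 mm² overlap (of its 123.75 mm²) is removed, clipping the outline — area = 74.94 mm²; (rotated 20° about Z; rotation is an isometry so areas/perimeters/island counts are preserved). So its area = 74.94 mm². Layer 24 is larger (118.08 vs 74.94 mm²).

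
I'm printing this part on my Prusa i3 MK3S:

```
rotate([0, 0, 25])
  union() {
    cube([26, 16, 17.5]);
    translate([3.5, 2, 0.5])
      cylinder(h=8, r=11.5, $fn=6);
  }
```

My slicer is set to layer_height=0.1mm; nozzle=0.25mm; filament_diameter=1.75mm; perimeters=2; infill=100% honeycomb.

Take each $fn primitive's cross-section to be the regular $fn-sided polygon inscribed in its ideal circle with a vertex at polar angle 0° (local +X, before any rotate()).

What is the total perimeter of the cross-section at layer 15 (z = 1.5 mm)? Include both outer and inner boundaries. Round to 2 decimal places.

104.14 mm

At z = 1.5 mm: the 26×16 cube contributes its full rectangle (perimeter 84.00 mm); the r=11.5 cylinder at (3.5, 2) gives a regular 6-gon of circumradius 11.5 (constant along its height) (perimeter = 2·6·11.500·sin(180°/6) = 69.00 mm); Taking the union: the regions partially overlap (shared area 149.60 mm²), so the edge portions inside another operand are dropped and the merged outline is re-measured after clipping — boundary = 104.14 mm; (whole slice rotated 25° about Z — lengths, areas and connectivity unchanged). Overall, the cross-section is a single solid region. Total boundary length (outer) = 104.14 mm.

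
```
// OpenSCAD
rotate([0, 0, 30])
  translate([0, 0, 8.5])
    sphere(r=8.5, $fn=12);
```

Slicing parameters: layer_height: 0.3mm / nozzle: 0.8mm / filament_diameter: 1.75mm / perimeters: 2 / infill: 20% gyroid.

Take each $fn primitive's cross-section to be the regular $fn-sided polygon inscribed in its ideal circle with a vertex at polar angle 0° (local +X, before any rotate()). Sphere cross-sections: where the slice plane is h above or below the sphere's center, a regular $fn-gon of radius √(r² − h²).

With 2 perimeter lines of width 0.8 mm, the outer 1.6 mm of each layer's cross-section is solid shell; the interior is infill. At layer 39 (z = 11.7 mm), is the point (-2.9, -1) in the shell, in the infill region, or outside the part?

At z = 11.7 mm: the r=8.5 sphere slices to a regular 12-gon of circumradius 7.875 (√(r²−h²) with h=3.2 from center); (rotated 30° about Z; rotation is an isometry so areas/perimeters/island counts are preserved). Overall, the cross-section is a single solid region. Undo the 30° rotation: the query point maps to (-3.011, 0.584) in the un-rotated model frame. The nearest boundary edge runs (-6.82, 3.94)→(-7.87, 0.00); distance from the point to it = 4.55 mm. The point is inside the cross-section and 4.55 mm from the nearest boundary — more than the 1.6 mm shell width (2 × 0.8), so it's in the infill interior.

infill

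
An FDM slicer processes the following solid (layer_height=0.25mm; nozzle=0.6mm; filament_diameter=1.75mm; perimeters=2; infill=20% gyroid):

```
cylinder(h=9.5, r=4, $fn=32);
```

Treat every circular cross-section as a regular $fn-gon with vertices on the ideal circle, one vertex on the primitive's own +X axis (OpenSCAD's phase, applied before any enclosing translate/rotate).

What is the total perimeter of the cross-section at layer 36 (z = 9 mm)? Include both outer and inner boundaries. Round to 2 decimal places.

25.09 mm

At z = 9 mm: the cylinder: section is a regular 32-gon, circumradius r=4 (perimeter = 2·32·4.000·sin(180°/32) = 25.09 mm). Overall, the cross-section is a single solid region. Total boundary length (outer) = 25.09 mm.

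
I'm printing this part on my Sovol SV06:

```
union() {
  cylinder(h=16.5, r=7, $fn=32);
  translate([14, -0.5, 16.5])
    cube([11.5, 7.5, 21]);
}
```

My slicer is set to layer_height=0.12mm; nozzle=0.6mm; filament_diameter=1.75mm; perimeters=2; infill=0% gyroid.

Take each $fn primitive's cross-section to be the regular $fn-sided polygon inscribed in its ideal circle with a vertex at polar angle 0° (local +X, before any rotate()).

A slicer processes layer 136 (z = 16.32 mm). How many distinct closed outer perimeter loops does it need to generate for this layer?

1

At z = 16.32 mm: the r=7 cylinder contributes a regular 32-gon of circumradius 7; the cube at (14, -0.5) is absent (z outside [16.5, 37.5]); Combining (union): only the r=7 cylinder is present, so the union is just that shape — 1 connected region. The result has 1 disconnected region.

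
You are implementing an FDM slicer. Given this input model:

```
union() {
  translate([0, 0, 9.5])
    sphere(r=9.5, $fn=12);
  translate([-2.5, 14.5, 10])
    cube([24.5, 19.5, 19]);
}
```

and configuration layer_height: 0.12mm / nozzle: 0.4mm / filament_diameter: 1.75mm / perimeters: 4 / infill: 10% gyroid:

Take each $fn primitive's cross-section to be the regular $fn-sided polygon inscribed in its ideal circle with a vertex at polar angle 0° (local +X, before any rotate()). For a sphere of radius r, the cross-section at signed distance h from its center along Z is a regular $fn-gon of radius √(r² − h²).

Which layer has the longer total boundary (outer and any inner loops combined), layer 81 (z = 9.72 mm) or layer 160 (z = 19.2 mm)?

Layer 81 (z = 9.72): the r=9.5 sphere slices to a regular 12-gon of circumradius 9.497 (√(r²−h²) with h=0.22 from center) (perimeter = 2·12·9.497·sin(180°/12) = 58.99 mm); the cube at (-2.5, 14.5) does not reach this height (z outside [10, 29]); Merging all regions: only the r=9.5 sphere is present, so the union is just that shape — boundary = 58.99 mm. So its perimeter = 58.99 mm. Layer 160 (z = 19.2): the sphere is absent (|z−center|=9.700 > r=9.5); the cube at (-2.5, 14.5) is present — its section is the full 24.5×19.5 rectangle (perimeter 88.00 mm); Combining (union): only the 24.5×19.5 cube at (-2.5, 14.5) is present, so the union is just that shape — boundary = 88.00 mm. So its perimeter = 88.00 mm. Layer 160 is larger (88.00 vs 58.99 mm).

layer 160 (z = 19.2 mm)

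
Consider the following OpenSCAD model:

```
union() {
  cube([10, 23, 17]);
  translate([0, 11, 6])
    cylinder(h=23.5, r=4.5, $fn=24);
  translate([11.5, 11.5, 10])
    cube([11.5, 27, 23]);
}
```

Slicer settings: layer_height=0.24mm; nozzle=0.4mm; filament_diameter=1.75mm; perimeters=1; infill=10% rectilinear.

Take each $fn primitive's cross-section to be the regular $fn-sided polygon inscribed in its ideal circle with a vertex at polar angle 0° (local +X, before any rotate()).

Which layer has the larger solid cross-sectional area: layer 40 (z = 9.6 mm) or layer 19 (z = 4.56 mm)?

layer 40 (z = 9.6 mm)

Layer 40 (z = 9.6): the cube is present — its section is the full 10×23 rectangle (area 230.00 mm²); the r=4.5 cylinder at (0, 11) contributes a regular 24-gon of circumradius 4.5 (area = (24/2)·4.500²·sin(360°/24) = 62.89 mm²); the cube at (11.5, 11.5) is not intersected at this z (z outside [10, 33]); Combining (union): the regions partially overlap — summed areas 292.89 mm² minus the doubly-counted overlap 31.45 mm² gives 261.45 mm² — area = 261.45 mm². So its area = 261.45 mm². Layer 19 (z = 4.56): the cube is present — its section is the full 10×23 rectangle (area 230.00 mm²); the cylinder at (0, 11) is not intersected at this z (z outside [6, 29.5]); the cube at (11.5, 11.5) is not intersected at this z (z outside [10, 33]); Merging all regions: only the 10×23 cube is present, so the union is just that shape — area = 230.00 mm². So its area = 230.00 mm². Layer 40 is larger (261.45 vs 230.00 mm²).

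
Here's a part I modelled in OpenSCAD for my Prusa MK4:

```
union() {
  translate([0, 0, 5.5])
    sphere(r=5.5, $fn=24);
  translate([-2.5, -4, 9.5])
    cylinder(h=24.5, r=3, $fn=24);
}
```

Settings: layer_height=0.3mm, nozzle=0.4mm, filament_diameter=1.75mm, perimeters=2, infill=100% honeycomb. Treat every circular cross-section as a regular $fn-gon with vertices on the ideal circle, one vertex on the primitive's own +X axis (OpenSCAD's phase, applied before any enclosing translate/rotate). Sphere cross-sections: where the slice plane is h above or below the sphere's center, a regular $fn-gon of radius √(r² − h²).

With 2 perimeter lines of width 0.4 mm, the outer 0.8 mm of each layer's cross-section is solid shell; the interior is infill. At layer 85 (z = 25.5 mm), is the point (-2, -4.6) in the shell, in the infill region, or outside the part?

infill

At z = 25.5 mm: the sphere is not intersected at this z (|z−center|=20.000 > r=5.5); the r=3 cylinder at (-2.5, -4) contributes a regular 24-gon of circumradius 3; Combining (union): only the r=3 cylinder at (-2.5, -4) is present, so the union is just that shape — 1 connected region. Overall, the cross-section is a single solid region. The nearest boundary edge runs (-1.00, -6.60)→(-0.38, -6.12); distance from the point to it = 2.19 mm. The point is inside the cross-section and 2.19 mm from the nearest boundary — more than the 0.8 mm shell width (2 × 0.4), so it's in the infill interior.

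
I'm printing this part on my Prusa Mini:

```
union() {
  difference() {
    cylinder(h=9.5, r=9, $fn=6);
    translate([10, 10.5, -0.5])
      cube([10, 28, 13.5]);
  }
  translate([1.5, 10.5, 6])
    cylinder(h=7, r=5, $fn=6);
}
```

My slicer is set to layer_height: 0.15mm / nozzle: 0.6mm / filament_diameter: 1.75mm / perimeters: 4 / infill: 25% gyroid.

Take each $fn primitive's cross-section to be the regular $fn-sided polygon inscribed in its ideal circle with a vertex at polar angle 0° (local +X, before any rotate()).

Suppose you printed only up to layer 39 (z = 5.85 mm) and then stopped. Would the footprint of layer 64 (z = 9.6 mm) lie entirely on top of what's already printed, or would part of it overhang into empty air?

part overhangs

Compare the two slices. At z = 5.85: the r=9 cylinder contributes a regular 6-gon of circumradius 9 (area = (6/2)·9.000²·sin(360°/6) = 210.44 mm²); the 10×28 cube at (10, 10.5) contributes its full rectangle (area 280.00 mm²); Subtracting the remaining from the first: starting from the r=9 cylinder (210.44 mm²), the 10×28 cube at (10, 10.5) misses the remaining region (no effect) — area = 210.44 mm²; the cylinder at (1.5, 10.5) is not intersected at this z (z outside [6, 13]); Taking the union: only that combined region is present, so the union is just that shape — area = 210.44 mm². At z = 9.6: the cylinder does not reach this height (z outside [0, 9.5]); the cube at (10, 10.5) is present — its section is the full 10×28 rectangle (area 280.00 mm²); Taking the first minus the rest: the first operand is absent here, so nothing remains; the r=5 cylinder at (1.5, 10.5) gives a regular 6-gon of circumradius 5 (constant along its height) (area = (6/2)·5.000²·sin(360°/6) = 64.95 mm²); Merging all regions: only the r=5 cylinder at (1.5, 10.5) is present, so the union is just that shape — area = 64.95 mm². Checking containment: at z = 9.6 the cross-section extends beyond the z = 5.85 cross-section by about 55.39 mm².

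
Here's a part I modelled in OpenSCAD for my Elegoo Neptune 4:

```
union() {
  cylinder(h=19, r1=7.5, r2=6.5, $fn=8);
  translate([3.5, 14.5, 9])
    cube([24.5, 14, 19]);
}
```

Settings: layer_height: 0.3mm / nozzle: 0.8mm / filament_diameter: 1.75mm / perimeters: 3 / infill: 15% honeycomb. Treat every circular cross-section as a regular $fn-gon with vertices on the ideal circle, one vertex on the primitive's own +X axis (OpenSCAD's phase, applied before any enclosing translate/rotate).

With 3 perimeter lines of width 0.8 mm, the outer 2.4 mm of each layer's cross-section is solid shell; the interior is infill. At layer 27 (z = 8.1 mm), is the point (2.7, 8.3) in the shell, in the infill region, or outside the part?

At z = 8.1 mm: the cone: at t=0.426 of its height the radius interpolates to r₁+(r₂−r₁)t = 7.074, giving a regular 8-gon of that circumradius; the cube at (3.5, 14.5) is absent (z outside [9, 28]); Merging all regions: only the cone is present, so the union is just that shape — 1 connected region. Overall, the cross-section is a single solid region. The nearest boundary edge runs (5.00, 5.00)→(0.00, 7.07); distance from the point to it = 2.17 mm. The point is not inside any of the regions above, so it lies outside the cross-section (2.17 mm from the nearest boundary).

outside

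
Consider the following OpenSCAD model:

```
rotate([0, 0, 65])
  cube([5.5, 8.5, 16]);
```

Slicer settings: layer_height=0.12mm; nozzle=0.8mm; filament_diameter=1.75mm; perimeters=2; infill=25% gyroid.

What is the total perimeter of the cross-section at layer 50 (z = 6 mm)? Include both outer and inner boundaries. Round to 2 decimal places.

At z = 6 mm: the cube (footprint 5.5×8.5) is included at this height (perimeter 28.00 mm); (rotated 65° about Z; rotation is an isometry so areas/perimeters/island counts are preserved). Overall, the cross-section is a single solid region. Total boundary length (outer) = 28.00 mm.

28.00 mm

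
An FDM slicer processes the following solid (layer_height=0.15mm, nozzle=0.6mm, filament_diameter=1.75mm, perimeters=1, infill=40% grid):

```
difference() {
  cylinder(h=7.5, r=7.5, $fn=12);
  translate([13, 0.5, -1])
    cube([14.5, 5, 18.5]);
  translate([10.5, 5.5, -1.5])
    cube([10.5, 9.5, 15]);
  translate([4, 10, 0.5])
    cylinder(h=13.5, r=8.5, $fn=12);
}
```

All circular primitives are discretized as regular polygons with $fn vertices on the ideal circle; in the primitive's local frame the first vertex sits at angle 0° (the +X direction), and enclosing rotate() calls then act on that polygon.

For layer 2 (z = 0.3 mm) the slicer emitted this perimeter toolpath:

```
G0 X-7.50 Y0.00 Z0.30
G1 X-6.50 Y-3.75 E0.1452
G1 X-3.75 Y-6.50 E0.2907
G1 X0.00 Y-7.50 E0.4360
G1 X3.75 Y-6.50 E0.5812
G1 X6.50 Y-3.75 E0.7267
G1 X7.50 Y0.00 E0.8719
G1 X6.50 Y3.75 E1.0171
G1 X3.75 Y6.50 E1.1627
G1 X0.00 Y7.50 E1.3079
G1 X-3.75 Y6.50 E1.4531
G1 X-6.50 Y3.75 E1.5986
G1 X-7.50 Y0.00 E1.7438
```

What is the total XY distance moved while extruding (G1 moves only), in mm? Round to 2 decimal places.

Sum the Euclidean lengths of each G1 segment: total = 46.60 mm.

46.60 mm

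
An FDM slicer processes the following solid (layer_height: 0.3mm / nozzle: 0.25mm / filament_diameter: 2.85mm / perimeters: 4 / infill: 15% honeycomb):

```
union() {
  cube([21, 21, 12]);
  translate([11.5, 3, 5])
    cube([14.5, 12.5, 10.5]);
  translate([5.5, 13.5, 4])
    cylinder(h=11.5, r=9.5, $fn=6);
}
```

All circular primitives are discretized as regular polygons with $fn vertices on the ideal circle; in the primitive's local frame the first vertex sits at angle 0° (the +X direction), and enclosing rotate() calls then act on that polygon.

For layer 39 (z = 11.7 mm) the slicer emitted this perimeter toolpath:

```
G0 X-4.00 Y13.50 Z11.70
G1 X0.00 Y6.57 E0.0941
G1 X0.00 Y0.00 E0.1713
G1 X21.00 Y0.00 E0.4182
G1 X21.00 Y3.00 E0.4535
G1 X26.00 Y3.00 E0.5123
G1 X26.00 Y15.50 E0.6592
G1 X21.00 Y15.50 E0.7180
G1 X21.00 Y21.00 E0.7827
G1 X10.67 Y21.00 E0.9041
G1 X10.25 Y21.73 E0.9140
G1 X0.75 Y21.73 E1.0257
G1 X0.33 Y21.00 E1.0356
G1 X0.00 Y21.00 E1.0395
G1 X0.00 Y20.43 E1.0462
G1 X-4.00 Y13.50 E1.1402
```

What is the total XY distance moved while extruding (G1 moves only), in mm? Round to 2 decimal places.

Sum the Euclidean lengths of each G1 segment: total = 96.99 mm.

96.99 mm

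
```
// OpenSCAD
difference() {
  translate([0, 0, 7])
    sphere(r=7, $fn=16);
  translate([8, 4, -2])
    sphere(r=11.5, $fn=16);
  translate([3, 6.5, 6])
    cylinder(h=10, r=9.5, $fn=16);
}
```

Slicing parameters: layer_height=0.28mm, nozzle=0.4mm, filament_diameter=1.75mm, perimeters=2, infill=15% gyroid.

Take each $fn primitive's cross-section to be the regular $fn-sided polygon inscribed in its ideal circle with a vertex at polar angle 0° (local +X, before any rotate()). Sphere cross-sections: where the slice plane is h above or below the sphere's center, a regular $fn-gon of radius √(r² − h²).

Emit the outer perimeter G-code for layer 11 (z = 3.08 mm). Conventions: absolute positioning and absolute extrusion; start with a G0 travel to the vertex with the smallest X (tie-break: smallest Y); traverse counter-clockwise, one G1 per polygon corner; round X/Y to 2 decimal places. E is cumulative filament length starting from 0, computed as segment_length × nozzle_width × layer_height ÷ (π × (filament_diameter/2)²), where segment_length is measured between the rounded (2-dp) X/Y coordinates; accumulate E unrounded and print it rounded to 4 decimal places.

At z = 3.08 mm: the r=7 sphere slices to a regular 16-gon of circumradius 5.799 (√(r²−h²) with h=3.92 from center); the r=11.5 sphere at (8, 4) contributes a regular 16-gon of circumradius √(11.5²−5.08²) = 10.317; the cylinder at (3, 6.5) does not reach this height (z outside [6, 16]); Taking the first minus the rest: starting from the r=7 sphere, the r=11.5 sphere at (8, 4) partially overlaps it — only the 59.20 mm² overlap (of its 325.87 mm²) is removed, clipping the outline — 1 connected region. The outline is a single polygon with 14 vertices. Extrusion per mm of travel: 0.4 × 0.28 / (π × 0.875²) = 0.046564. Accumulating E over each segment gives final E = 1.4659.

G0 X-5.80 Y0.00 Z3.08
G1 X-5.36 Y-2.22 E0.1054
G1 X-4.10 Y-4.10 E0.2108
G1 X-2.22 Y-5.36 E0.3161
G1 X0.00 Y-5.80 E0.4215
G1 X2.22 Y-5.36 E0.5269
G1 X3.01 Y-4.83 E0.5712
G1 X0.70 Y-3.30 E0.7002
G1 X-1.53 Y0.05 E0.8876
G1 X-2.32 Y4.00 E1.0752
G1 X-2.04 Y5.39 E1.1412
G1 X-2.22 Y5.36 E1.1497
G1 X-4.10 Y4.10 E1.2551
G1 X-5.36 Y2.22 E1.3605
G1 X-5.80 Y0.00 E1.4659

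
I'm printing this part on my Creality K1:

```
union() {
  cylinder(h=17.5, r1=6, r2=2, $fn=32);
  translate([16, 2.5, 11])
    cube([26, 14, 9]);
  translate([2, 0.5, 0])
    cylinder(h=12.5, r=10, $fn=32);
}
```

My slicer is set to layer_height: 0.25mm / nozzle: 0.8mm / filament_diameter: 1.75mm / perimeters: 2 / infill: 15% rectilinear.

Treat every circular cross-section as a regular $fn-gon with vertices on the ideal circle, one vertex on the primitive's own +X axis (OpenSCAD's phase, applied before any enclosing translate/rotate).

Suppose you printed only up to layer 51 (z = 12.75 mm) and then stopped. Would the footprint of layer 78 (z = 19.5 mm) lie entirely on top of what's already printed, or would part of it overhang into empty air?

Compare the two slices. At z = 12.75: the cone contributes a regular 32-gon of circumradius 3.086 (interpolated between r1=6 and r2=2 at t=0.729) (area = (32/2)·3.086²·sin(360°/32) = 29.72 mm²); the cube at (16, 2.5) is present — its section is the full 26×14 rectangle (area 364.00 mm²); the cylinder at (2, 0.5) does not reach this height (z outside [0, 12.5]); Combining (union): the 2 present regions are separate (no shared area or edge), so areas and boundary lengths simply add and each stays a separate island — area = 393.72 mm². At z = 19.5: the cone is absent (z outside [0, 17.5]); the 26×14 cube at (16, 2.5) contributes its full rectangle (area 364.00 mm²); the cylinder at (2, 0.5) does not reach this height (z outside [0, 12.5]); Combining (union): only the 26×14 cube at (16, 2.5) is present, so the union is just that shape — area = 364.00 mm². Checking containment: the cross-section at z = 19.5 is a subset of the cross-section at z = 12.75.

entirely on top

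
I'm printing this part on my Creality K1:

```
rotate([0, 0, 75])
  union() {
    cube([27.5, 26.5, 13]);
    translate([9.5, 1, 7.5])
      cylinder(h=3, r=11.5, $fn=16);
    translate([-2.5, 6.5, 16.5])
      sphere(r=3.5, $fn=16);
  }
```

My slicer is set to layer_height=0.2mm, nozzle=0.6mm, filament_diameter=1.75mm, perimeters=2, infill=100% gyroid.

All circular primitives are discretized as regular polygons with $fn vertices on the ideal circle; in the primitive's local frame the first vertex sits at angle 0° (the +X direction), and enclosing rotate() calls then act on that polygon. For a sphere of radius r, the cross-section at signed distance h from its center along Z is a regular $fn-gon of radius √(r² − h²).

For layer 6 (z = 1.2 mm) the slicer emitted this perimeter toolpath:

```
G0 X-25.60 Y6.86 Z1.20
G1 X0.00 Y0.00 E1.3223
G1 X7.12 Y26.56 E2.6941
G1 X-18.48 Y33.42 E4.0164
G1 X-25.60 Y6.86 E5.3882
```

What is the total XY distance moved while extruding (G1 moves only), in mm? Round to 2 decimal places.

108.00 mm

Sum the Euclidean lengths of each G1 segment: total = 108.00 mm.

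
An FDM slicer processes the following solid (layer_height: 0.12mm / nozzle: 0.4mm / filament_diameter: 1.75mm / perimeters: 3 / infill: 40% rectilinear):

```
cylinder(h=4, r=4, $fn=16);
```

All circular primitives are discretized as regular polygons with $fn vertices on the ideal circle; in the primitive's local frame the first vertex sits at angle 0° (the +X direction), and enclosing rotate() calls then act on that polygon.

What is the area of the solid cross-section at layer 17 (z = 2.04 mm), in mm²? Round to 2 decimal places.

At z = 2.04 mm: the r=4 cylinder contributes a regular 16-gon of circumradius 4 (area = (16/2)·4.000²·sin(360°/16) = 48.98 mm²). Overall, the cross-section is a single solid region. Net area = 48.98 mm².

48.98 mm²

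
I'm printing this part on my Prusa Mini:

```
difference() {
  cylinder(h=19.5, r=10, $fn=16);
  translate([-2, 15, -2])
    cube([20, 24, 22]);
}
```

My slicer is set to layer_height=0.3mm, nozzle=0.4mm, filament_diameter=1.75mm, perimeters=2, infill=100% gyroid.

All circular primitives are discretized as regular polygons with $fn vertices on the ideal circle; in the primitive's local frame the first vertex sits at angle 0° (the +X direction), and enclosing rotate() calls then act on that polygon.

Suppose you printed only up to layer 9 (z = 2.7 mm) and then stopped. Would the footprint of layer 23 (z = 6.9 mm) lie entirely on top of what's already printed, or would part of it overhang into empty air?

entirely on top

Compare the two slices. At z = 2.7: the r=10 cylinder gives a regular 16-gon of circumradius 10 (constant along its height) (area = (16/2)·10.000²·sin(360°/16) = 306.15 mm²); the 20×24 cube at (-2, 15) contributes its full rectangle (area 480.00 mm²); Subtracting the remaining from the first: starting from the r=10 cylinder (306.15 mm²), the 20×24 cube at (-2, 15) misses the remaining region (no effect) — area = 306.15 mm². At z = 6.9: the r=10 cylinder contributes a regular 16-gon of circumradius 10 (area = (16/2)·10.000²·sin(360°/16) = 306.15 mm²); the cube at (-2, 15) (footprint 20×24) is included at this height (area 480.00 mm²); Subtracting the remaining from the first: starting from the r=10 cylinder (306.15 mm²), the 20×24 cube at (-2, 15) misses the remaining region (no effect) — area = 306.15 mm². Checking containment: the cross-section at z = 6.9 is a subset of the cross-section at z = 2.7.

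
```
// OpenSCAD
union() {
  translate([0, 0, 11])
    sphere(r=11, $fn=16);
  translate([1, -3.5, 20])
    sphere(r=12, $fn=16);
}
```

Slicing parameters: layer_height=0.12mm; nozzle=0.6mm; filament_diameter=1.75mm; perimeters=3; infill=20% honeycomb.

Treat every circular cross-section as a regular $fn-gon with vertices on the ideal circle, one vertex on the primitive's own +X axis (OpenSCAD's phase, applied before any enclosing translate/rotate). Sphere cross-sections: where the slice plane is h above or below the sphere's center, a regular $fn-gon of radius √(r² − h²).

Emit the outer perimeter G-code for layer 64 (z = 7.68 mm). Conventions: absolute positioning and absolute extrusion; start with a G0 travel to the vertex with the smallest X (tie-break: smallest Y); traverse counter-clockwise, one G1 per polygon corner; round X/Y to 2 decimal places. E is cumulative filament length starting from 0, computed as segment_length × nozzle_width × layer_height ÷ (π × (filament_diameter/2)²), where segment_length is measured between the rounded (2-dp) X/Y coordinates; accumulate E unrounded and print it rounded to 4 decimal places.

G0 X-10.49 Y0.00 Z7.68
G1 X-9.69 Y-4.01 E0.1224
G1 X-7.42 Y-7.42 E0.2450
G1 X-4.01 Y-9.69 E0.3676
G1 X0.00 Y-10.49 E0.4901
G1 X4.01 Y-9.69 E0.6125
G1 X7.42 Y-7.42 E0.7351
G1 X9.69 Y-4.01 E0.8577
G1 X10.49 Y0.00 E0.9801
G1 X9.69 Y4.01 E1.1025
G1 X7.42 Y7.42 E1.2251
G1 X4.01 Y9.69 E1.3478
G1 X0.00 Y10.49 E1.4702
G1 X-4.01 Y9.69 E1.5926
G1 X-7.42 Y7.42 E1.7152
G1 X-9.69 Y4.01 E1.8378
G1 X-10.49 Y0.00 E1.9602

At z = 7.68 mm: the sphere: section is a regular 16-gon, circumradius = √(r²−h²) = √(11²−3.32²) = 10.487; the sphere at (1, -3.5) is absent (|z−center|=12.320 > r=12); Merging all regions: only the r=11 sphere is present, so the union is just that shape — 1 connected region. The outline is a single polygon with 16 vertices. Extrusion per mm of travel: 0.6 × 0.12 / (π × 0.875²) = 0.029934. Accumulating E over each segment gives final E = 1.9602.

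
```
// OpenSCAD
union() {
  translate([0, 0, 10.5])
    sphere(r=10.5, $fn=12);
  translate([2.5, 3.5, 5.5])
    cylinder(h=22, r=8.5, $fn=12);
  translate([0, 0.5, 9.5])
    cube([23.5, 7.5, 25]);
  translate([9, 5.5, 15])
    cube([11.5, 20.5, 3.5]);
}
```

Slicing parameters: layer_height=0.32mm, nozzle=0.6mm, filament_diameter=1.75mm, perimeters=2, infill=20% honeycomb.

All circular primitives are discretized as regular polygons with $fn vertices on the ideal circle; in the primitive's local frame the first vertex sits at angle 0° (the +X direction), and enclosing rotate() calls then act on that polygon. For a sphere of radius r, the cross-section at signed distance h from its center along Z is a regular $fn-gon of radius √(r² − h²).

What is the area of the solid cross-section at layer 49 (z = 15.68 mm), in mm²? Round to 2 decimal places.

612.11 mm²

At z = 15.68 mm: the r=10.5 sphere contributes a regular 12-gon of circumradius √(10.5²−5.18²) = 9.133 (area = (12/2)·9.133²·sin(360°/12) = 250.25 mm²); the r=8.5 cylinder at (2.5, 3.5) contributes a regular 12-gon of circumradius 8.5 (area = (12/2)·8.500²·sin(360°/12) = 216.75 mm²); the cube at (0, 0.5) is present — its section is the full 23.5×7.5 rectangle (area 176.25 mm²); the 11.5×20.5 cube at (9, 5.5) contributes its full rectangle (area 235.75 mm²); Taking the union: the regions partially overlap — summed areas 879.00 mm² minus the doubly-counted overlap 266.89 mm² gives 612.11 mm² — area = 612.11 mm². Overall, the cross-section is a single solid region. Net area = 612.11 mm².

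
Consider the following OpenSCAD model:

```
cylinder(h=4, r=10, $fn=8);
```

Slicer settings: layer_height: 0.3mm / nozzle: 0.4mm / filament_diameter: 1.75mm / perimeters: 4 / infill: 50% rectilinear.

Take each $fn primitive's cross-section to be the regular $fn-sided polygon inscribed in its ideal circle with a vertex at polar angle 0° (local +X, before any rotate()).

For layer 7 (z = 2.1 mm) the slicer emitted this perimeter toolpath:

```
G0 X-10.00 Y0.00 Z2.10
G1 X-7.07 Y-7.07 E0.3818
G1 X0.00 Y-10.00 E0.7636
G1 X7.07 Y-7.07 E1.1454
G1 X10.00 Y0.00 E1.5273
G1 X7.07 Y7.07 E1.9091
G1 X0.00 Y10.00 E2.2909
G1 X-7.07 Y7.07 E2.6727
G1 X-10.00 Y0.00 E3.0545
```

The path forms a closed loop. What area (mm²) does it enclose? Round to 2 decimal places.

282.80 mm²

Apply the shoelace formula to the sequence of (X, Y) vertices; enclosed area = 282.80 mm².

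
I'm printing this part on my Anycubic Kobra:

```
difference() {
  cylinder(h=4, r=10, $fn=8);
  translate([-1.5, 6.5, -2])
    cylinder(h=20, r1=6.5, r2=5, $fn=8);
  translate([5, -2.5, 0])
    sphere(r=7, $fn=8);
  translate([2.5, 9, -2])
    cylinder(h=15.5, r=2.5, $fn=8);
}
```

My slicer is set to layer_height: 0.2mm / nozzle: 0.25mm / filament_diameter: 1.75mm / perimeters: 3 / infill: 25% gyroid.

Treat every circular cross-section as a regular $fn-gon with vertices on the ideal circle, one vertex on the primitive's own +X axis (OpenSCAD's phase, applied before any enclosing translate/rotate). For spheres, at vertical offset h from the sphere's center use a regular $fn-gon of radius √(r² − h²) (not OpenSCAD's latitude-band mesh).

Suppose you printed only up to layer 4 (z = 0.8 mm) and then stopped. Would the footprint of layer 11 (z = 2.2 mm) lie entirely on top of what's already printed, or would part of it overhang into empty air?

Compare the two slices. At z = 0.8: the r=10 cylinder contributes a regular 8-gon of circumradius 10 (area = (8/2)·10.000²·sin(360°/8) = 282.84 mm²); the cone at (-1.5, 6.5): at t=0.140 of its height the radius interpolates to r₁+(r₂−r₁)t = 6.290, giving a regular 8-gon of that circumradius (area = (8/2)·6.290²·sin(360°/8) = 111.90 mm²); the r=7 sphere at (5, -2.5) contributes a regular 8-gon of circumradius √(7²−0.8²) = 6.954 (area = (8/2)·6.954²·sin(360°/8) = 136.78 mm²); the r=2.5 cylinder at (2.5, 9) gives a regular 8-gon of circumradius 2.5 (constant along its height) (area = (8/2)·2.500²·sin(360°/8) = 17.68 mm²); Subtracting the remaining from the first: starting from the r=10 cylinder (282.84 mm²), the cone at (-1.5, 6.5) partially overlaps it — only the 81.71 mm² overlap (of its 111.90 mm²) is removed, clipping the outline; the r=7 sphere at (5, -2.5) partially overlaps it — only the 102.90 mm² overlap (of its 136.78 mm²) is removed, clipping the outline; the r=2.5 cylinder at (2.5, 9) partially overlaps it — only the 0.20 mm² overlap (of its 17.68 mm²) is removed, clipping the outline — area = 98.03 mm². At z = 2.2: the r=10 cylinder contributes a regular 8-gon of circumradius 10 (area = (8/2)·10.000²·sin(360°/8) = 282.84 mm²); the cone at (-1.5, 6.5) (r1=6.5→r2=5) has section circumradius 6.185 here — a regular 8-gon (area = (8/2)·6.185²·sin(360°/8) = 108.20 mm²); the sphere at (5, -2.5): section is a regular 8-gon, circumradius = √(r²−h²) = √(7²−2.2²) = 6.645 (area = (8/2)·6.645²·sin(360°/8) = 124.90 mm²); the cylinder at (2.5, 9): section is a regular 8-gon, circumradius r=2.5 (area = (8/2)·2.500²·sin(360°/8) = 17.68 mm²); Taking the first minus the rest: starting from the r=10 cylinder (282.84 mm²), the cone at (-1.5, 6.5) partially overlaps it — only the 79.72 mm² overlap (of its 108.20 mm²) is removed, clipping the outline; the r=7 sphere at (5, -2.5) partially overlaps it — only the 98.35 mm² overlap (of its 124.90 mm²) is removed, clipping the outline; the r=2.5 cylinder at (2.5, 9) partially overlaps it — only the 0.30 mm² overlap (of its 17.68 mm²) is removed, clipping the outline — area = 104.48 mm². Checking containment: at z = 2.2 the cross-section extends beyond the z = 0.8 cross-section by about 6.45 mm².

part overhangs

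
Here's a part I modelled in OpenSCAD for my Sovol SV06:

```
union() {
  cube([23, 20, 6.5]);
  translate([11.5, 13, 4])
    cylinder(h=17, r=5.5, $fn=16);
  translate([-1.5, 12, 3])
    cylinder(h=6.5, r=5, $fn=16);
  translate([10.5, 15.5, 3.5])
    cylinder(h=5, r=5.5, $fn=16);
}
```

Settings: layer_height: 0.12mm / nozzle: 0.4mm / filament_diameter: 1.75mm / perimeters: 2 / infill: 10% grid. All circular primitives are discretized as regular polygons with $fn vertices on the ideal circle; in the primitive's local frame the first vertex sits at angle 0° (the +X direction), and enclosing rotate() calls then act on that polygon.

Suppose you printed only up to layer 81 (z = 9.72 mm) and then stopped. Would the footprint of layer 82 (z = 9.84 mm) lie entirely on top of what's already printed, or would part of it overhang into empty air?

Compare the two slices. At z = 9.72: the cube is not intersected at this z (z outside [0, 6.5]); the r=5.5 cylinder at (11.5, 13) contributes a regular 16-gon of circumradius 5.5 (area = (16/2)·5.500²·sin(360°/16) = 92.61 mm²); the cylinder at (-1.5, 12) is not intersected at this z (z outside [3, 9.5]); the cylinder at (10.5, 15.5) does not reach this height (z outside [3.5, 8.5]); Merging all regions: only the r=5.5 cylinder at (11.5, 13) is present, so the union is just that shape — area = 92.61 mm². At z = 9.84: the cube is absent (z outside [0, 6.5]); the cylinder at (11.5, 13): section is a regular 16-gon, circumradius r=5.5 (area = (16/2)·5.500²·sin(360°/16) = 92.61 mm²); the cylinder at (-1.5, 12) does not reach this height (z outside [3, 9.5]); the cylinder at (10.5, 15.5) is not intersected at this z (z outside [3.5, 8.5]); Taking the union: only the r=5.5 cylinder at (11.5, 13) is present, so the union is just that shape — area = 92.61 mm². Checking containment: the cross-section at z = 9.84 is a subset of the cross-section at z = 9.72.

entirely on top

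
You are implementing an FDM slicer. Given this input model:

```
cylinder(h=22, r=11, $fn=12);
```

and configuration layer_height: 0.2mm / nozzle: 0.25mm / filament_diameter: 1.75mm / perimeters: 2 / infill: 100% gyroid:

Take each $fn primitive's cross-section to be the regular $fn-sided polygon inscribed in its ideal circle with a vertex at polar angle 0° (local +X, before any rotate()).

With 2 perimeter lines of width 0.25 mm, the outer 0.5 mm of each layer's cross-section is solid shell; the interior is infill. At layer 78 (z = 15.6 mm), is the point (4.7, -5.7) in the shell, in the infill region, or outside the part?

infill

At z = 15.6 mm: the r=11 cylinder gives a regular 12-gon of circumradius 11 (constant along its height). Overall, the cross-section is a single solid region. The nearest boundary edge runs (5.50, -9.53)→(9.53, -5.50); distance from the point to it = 3.27 mm. The point is inside the cross-section and 3.27 mm from the nearest boundary — more than the 0.5 mm shell width (2 × 0.25), so it's in the infill interior.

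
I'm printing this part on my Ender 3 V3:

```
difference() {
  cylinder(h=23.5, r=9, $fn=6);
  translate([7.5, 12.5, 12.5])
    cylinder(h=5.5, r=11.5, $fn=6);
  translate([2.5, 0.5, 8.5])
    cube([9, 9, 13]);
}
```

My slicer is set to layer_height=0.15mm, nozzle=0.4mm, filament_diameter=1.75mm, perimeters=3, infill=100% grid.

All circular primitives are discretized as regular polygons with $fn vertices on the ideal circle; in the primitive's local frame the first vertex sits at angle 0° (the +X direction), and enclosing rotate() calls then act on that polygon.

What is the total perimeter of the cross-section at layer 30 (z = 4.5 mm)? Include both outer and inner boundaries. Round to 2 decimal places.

54.00 mm

At z = 4.5 mm: the r=9 cylinder gives a regular 6-gon of circumradius 9 (constant along its height) (perimeter = 2·6·9.000·sin(180°/6) = 54.00 mm); the cylinder at (7.5, 12.5) is absent (z outside [12.5, 18]); the cube at (2.5, 0.5) is absent (z outside [8.5, 21.5]); Taking the first minus the rest: none of the subtracted shapes is present at this height, so the r=9 cylinder is unchanged — boundary = 54.00 mm. Overall, the cross-section is a single solid region. Total boundary length (outer) = 54.00 mm.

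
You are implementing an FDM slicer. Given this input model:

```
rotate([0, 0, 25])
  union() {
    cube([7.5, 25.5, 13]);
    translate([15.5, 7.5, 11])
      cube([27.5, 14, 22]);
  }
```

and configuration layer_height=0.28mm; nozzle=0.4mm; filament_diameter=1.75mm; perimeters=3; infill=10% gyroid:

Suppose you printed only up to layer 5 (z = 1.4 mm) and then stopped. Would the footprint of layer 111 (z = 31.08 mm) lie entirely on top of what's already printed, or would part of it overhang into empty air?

part overhangs

Compare the two slices. At z = 1.4: the 7.5×25.5 cube contributes its full rectangle (area 191.25 mm²); the cube at (15.5, 7.5) does not reach this height (z outside [11, 33]); Taking the union: only the 7.5×25.5 cube is present, so the union is just that shape — area = 191.25 mm²; (whole slice rotated 25° about Z — lengths, areas and connectivity unchanged). At z = 31.08: the cube is absent (z outside [0, 13]); the cube at (15.5, 7.5) (footprint 27.5×14) is included at this height (area 385.00 mm²); Combining (union): only the 27.5×14 cube at (15.5, 7.5) is present, so the union is just that shape — area = 385.00 mm²; (rotated 25° about Z; rotation is an isometry so areas/perimeters/island counts are preserved). Checking containment: at z = 31.08 the cross-section extends beyond the z = 1.4 cross-section by about 385.00 mm².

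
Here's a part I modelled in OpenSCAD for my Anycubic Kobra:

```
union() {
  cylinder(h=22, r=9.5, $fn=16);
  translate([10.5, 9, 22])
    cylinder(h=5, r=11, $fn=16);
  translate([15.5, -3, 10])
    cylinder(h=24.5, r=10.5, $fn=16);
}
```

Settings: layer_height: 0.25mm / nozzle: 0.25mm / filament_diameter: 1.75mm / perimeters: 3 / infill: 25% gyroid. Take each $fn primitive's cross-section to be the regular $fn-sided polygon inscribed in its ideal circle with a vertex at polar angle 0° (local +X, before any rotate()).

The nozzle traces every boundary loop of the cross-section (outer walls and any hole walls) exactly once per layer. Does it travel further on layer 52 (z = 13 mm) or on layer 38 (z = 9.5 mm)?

layer 52 (z = 13 mm)

Layer 52 (z = 13): the r=9.5 cylinder gives a regular 16-gon of circumradius 9.5 (constant along its height) (perimeter = 2·16·9.500·sin(180°/16) = 59.31 mm); the cylinder at (10.5, 9) does not reach this height (z outside [22, 27]); the cylinder at (15.5, -3): section is a regular 16-gon, circumradius r=10.5 (perimeter = 2·16·10.500·sin(180°/16) = 65.55 mm); Combining (union): the regions partially overlap (shared area 32.03 mm²), so the edge portions inside another operand are dropped and the merged outline is re-measured after clipping — boundary = 99.07 mm. So its perimeter = 99.07 mm. Layer 38 (z = 9.5): the r=9.5 cylinder gives a regular 16-gon of circumradius 9.5 (constant along its height) (perimeter = 2·16·9.500·sin(180°/16) = 59.31 mm); the cylinder at (10.5, 9) is not intersected at this z (z outside [22, 27]); the cylinder at (15.5, -3) is not intersected at this z (z outside [10, 34.5]); Taking the union: only the r=9.5 cylinder is present, so the union is just that shape — boundary = 59.31 mm. So its perimeter = 59.31 mm. Layer 52 is larger (99.07 vs 59.31 mm).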